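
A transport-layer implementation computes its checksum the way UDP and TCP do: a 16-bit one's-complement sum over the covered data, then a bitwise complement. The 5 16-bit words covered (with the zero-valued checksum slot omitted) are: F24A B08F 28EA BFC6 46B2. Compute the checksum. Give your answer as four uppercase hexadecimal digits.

2DC2

One's-complement addition (fold any carry out of bit 15 back into bit 0):
  0xF24A + 0xB08F = 0x1A2D9 → wrap carry → 0xA2DA
  0xA2DA + 0x28EA = 0x0CBC4
  0xCBC4 + 0xBFC6 = 0x18B8A → wrap carry → 0x8B8B
  0x8B8B + 0x46B2 = 0x0D23D
One's-complement sum = 0xD23D.
Checksum = ~0xD23D & 0xFFFF = 0x2DC2.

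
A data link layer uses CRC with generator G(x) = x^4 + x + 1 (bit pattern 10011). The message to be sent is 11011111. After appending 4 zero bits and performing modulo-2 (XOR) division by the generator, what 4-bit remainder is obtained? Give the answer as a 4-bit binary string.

Append 4 zeros: 110111110000. Divide by 10011 (XOR where the leading bit is 1):
  pos 0: 11011 XOR 10011 = 01000
  pos 1: 10001 XOR 10011 = 00010
  pos 4: 10110 XOR 10011 = 00101
  pos 6: 10100 XOR 10011 = 00111
Remainder (last 4 bits) = 1110. This is the CRC / FCS.

1110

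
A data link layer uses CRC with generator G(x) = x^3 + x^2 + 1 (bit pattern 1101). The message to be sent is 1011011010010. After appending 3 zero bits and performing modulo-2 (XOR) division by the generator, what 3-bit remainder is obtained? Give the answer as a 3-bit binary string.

Append 3 zeros: 1011011010010000. Divide by 1101 (XOR where the leading bit is 1):
  pos 0: 1011 XOR 1101 = 0110
  pos 1: 1100 XOR 1101 = 0001
  pos 4: 1110 XOR 1101 = 0011
  pos 6: 1110 XOR 1101 = 0011
  pos 8: 1101 XOR 1101 = 0000
Remainder (last 3 bits) = 000. This is the CRC / FCS.

000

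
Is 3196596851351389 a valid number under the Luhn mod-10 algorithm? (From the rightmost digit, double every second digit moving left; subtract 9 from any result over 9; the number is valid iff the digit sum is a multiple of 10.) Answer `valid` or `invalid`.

From the right, keep odd positions and double even positions (subtract 9 from any doubled value over 9):
  doubled (positions 2,4,...): 7 2 6 1 3 1 9 6 → sum 35
  kept (positions 1,3,...): 9 3 5 1 8 9 6 1 → sum 42
Total = 77.
77 mod 10 = 7, so the number is invalid.

invalid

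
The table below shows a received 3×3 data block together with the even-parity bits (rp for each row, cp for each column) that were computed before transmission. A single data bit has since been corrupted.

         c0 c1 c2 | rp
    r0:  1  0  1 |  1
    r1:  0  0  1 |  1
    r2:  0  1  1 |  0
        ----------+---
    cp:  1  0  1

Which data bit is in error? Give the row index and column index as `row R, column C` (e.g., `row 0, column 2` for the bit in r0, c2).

Recompute each row's even parity and compare to rp:
  r0: data parity 0, sent rp 1 → mismatch
  r1: data parity 1, sent rp 1 → ok
  r2: data parity 0, sent rp 0 → ok
Recompute each column's even parity and compare to cp:
  c0: data parity 1, sent cp 1 → ok
  c1: data parity 1, sent cp 0 → mismatch
  c2: data parity 1, sent cp 1 → ok
Exactly one row (r0) and one column (c1) fail → the flipped bit is at their intersection.

row 0, column 1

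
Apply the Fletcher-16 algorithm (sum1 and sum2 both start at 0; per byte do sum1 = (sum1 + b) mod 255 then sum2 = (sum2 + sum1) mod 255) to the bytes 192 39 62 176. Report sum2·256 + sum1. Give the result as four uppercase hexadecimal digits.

Running sums (mod 255):
  after byte 0 (192): sum1=192, sum2=192
  after byte 1 (39): sum1=231, sum2=168
  after byte 2 (62): sum1=38, sum2=206
  after byte 3 (176): sum1=214, sum2=165
Checksum = sum2·256 + sum1 = 165·256 + 214 = 42454 = 0xA5D6.

A5D6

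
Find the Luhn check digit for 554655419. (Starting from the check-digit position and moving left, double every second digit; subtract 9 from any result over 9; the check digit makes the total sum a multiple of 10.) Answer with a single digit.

6

Partial digits right→left: 9 1 4 5 5 6 4 5 5
Double every second digit counting from the check-digit position (so the 1st, 3rd, 5th, ... of the partial from the right).
  doubled (with −9 where >9): 9 8 1 8 1 → sum 27
  kept as-is: 1 5 6 5 → sum 17
Total = 27 + 17 = 44.
Check digit = (10 − (44 mod 10)) mod 10 = 6.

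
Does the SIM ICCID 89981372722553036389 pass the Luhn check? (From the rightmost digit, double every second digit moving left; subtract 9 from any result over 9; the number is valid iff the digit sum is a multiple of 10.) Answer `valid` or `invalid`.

valid

From the right, keep odd positions and double even positions (subtract 9 from any doubled value over 9):
  doubled (positions 2,4,...): 7 3 0 1 4 5 5 2 9 7 → sum 43
  kept (positions 1,3,...): 9 3 3 3 5 2 2 3 8 9 → sum 47
Total = 90.
90 mod 10 = 0, so the number is valid.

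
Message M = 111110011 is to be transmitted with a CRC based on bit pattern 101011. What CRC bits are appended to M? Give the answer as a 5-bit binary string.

11010

Append 5 zeros: 11111001100000. Divide by 101011 (XOR where the leading bit is 1):
  pos 0: 111110 XOR 101011 = 010101
  pos 1: 101010 XOR 101011 = 000001
  pos 6: 111000 XOR 101011 = 010011
  pos 7: 100110 XOR 101011 = 001101
Remainder (last 5 bits) = 11010. This is the CRC / FCS.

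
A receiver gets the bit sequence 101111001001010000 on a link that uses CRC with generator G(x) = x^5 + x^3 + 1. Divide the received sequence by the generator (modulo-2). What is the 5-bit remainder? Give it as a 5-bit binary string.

01001

Modulo-2 division of 101111001001010000 by 101001:
  pos 0: 101111 XOR 101001 = 000110
  pos 3: 110001 XOR 101001 = 011000
  pos 4: 110000 XOR 101001 = 011001
  pos 5: 110010 XOR 101001 = 011011
  pos 6: 110111 XOR 101001 = 011110
  pos 7: 111100 XOR 101001 = 010101
  pos 8: 101011 XOR 101001 = 000010
  pos 12: 100000 XOR 101001 = 001001
Remainder = 01001 (nonzero — an error is detected).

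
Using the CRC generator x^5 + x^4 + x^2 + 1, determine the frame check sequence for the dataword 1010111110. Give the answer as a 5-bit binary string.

Append 5 zeros: 101011111000000. Divide by 110101 (XOR where the leading bit is 1):
  pos 0: 101011 XOR 110101 = 011110
  pos 1: 111101 XOR 110101 = 001000
  pos 3: 100011 XOR 110101 = 010110
  pos 4: 101100 XOR 110101 = 011001
  pos 5: 110010 XOR 110101 = 000111
  pos 8: 111000 XOR 110101 = 001101
Remainder (last 5 bits) = 11010. This is the CRC / FCS.

11010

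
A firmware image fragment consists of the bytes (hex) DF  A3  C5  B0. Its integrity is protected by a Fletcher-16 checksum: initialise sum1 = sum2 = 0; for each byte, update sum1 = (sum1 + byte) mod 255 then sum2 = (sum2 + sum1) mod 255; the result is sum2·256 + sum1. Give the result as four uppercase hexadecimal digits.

Running sums (mod 255):
  after byte 0 (DF): sum1=223, sum2=223
  after byte 1 (A3): sum1=131, sum2=99
  after byte 2 (C5): sum1=73, sum2=172
  after byte 3 (B0): sum1=249, sum2=166
Checksum = sum2·256 + sum1 = 166·256 + 249 = 42745 = 0xA6F9.

A6F9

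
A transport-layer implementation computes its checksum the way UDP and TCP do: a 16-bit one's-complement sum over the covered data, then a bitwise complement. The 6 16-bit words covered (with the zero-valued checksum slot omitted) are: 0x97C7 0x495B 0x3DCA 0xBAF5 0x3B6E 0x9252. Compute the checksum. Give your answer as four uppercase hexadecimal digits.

585C

One's-complement addition (fold any carry out of bit 15 back into bit 0):
  0x97C7 + 0x495B = 0x0E122
  0xE122 + 0x3DCA = 0x11EEC → wrap carry → 0x1EED
  0x1EED + 0xBAF5 = 0x0D9E2
  0xD9E2 + 0x3B6E = 0x11550 → wrap carry → 0x1551
  0x1551 + 0x9252 = 0x0A7A3
One's-complement sum = 0xA7A3.
Checksum = ~0xA7A3 & 0xFFFF = 0x585C.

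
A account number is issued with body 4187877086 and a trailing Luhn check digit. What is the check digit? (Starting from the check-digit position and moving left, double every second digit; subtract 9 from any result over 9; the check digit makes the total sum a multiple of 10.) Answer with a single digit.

Partial digits right→left: 6 8 0 7 7 8 7 8 1 4
Double every second digit counting from the check-digit position (so the 1st, 3rd, 5th, ... of the partial from the right).
  doubled (with −9 where >9): 3 0 5 5 2 → sum 15
  kept as-is: 8 7 8 8 4 → sum 35
Total = 15 + 35 = 50.
Check digit = (10 − (50 mod 10)) mod 10 = 0.

0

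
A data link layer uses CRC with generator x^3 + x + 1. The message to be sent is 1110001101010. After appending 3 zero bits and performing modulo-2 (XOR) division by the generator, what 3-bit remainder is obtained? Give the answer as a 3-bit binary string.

011

Append 3 zeros: 1110001101010000. Divide by 1011 (XOR where the leading bit is 1):
  pos 0: 1110 XOR 1011 = 0101
  pos 1: 1010 XOR 1011 = 0001
  pos 4: 1011 XOR 1011 = 0000
  pos 9: 1010 XOR 1011 = 0001
  pos 12: 1000 XOR 1011 = 0011
Remainder (last 3 bits) = 011. This is the CRC / FCS.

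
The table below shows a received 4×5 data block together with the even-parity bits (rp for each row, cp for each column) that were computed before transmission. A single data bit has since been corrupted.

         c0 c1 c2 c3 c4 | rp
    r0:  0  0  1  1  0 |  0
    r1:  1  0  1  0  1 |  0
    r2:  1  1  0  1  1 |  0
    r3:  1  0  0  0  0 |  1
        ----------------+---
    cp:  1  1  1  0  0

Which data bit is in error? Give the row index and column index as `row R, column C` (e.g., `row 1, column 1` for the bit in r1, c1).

row 1, column 2

Recompute each row's even parity and compare to rp:
  r0: data parity 0, sent rp 0 → ok
  r1: data parity 1, sent rp 0 → mismatch
  r2: data parity 0, sent rp 0 → ok
  r3: data parity 1, sent rp 1 → ok
Recompute each column's even parity and compare to cp:
  c0: data parity 1, sent cp 1 → ok
  c1: data parity 1, sent cp 1 → ok
  c2: data parity 0, sent cp 1 → mismatch
  c3: data parity 0, sent cp 0 → ok
  c4: data parity 0, sent cp 0 → ok
Exactly one row (r1) and one column (c2) fail → the flipped bit is at their intersection.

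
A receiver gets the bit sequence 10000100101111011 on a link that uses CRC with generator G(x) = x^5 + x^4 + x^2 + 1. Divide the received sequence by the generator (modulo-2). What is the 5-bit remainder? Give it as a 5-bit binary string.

Modulo-2 division of 10000100101111011 by 110101:
  pos 0: 100001 XOR 110101 = 010100
  pos 1: 101000 XOR 110101 = 011101
  pos 2: 111010 XOR 110101 = 001111
  pos 4: 111110 XOR 110101 = 001011
  pos 6: 101111 XOR 110101 = 011010
  pos 7: 110101 XOR 110101 = 000000
Remainder = 01011 (nonzero — an error is detected).

01011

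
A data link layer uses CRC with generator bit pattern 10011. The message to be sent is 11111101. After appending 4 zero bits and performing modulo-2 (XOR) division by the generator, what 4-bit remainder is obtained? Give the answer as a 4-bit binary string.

0010

Append 4 zeros: 111111010000. Divide by 10011 (XOR where the leading bit is 1):
  pos 0: 11111 XOR 10011 = 01100
  pos 1: 11001 XOR 10011 = 01010
  pos 2: 10100 XOR 10011 = 00111
  pos 4: 11110 XOR 10011 = 01101
  pos 5: 11010 XOR 10011 = 01001
  pos 6: 10010 XOR 10011 = 00001
Remainder (last 4 bits) = 0010. This is the CRC / FCS.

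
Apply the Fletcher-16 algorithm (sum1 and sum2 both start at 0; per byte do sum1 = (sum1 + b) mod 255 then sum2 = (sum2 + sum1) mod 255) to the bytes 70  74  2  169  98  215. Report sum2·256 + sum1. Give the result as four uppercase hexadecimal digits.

BA76

Running sums (mod 255):
  after byte 0 (70): sum1=70, sum2=70
  after byte 1 (74): sum1=144, sum2=214
  after byte 2 (2): sum1=146, sum2=105
  after byte 3 (169): sum1=60, sum2=165
  after byte 4 (98): sum1=158, sum2=68
  after byte 5 (215): sum1=118, sum2=186
Checksum = sum2·256 + sum1 = 186·256 + 118 = 47734 = 0xBA76.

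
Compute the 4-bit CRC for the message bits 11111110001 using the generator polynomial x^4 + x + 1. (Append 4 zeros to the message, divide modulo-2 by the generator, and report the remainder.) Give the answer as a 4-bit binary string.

1110

Append 4 zeros: 111111100010000. Divide by 10011 (XOR where the leading bit is 1):
  pos 0: 11111 XOR 10011 = 01100
  pos 1: 11001 XOR 10011 = 01010
  pos 2: 10101 XOR 10011 = 00110
  pos 4: 11000 XOR 10011 = 01011
  pos 5: 10110 XOR 10011 = 00101
  pos 7: 10110 XOR 10011 = 00101
  pos 9: 10100 XOR 10011 = 00111
Remainder (last 4 bits) = 1110. This is the CRC / FCS.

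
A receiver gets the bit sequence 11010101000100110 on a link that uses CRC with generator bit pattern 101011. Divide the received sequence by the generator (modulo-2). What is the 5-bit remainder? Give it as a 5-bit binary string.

Modulo-2 division of 11010101000100110 by 101011:
  pos 0: 110101 XOR 101011 = 011110
  pos 1: 111100 XOR 101011 = 010111
  pos 2: 101111 XOR 101011 = 000100
  pos 5: 100000 XOR 101011 = 001011
  pos 7: 101110 XOR 101011 = 000101
  pos 10: 101011 XOR 101011 = 000000
Remainder = 00000 (zero — the frame passes the CRC check).

00000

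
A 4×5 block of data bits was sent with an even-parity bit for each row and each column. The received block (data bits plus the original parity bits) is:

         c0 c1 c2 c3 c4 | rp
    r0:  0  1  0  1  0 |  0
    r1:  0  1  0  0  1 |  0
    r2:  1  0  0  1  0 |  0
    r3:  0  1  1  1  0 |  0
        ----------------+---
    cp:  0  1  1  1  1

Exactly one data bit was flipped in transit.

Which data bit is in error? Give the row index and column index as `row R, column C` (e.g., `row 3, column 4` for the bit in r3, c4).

row 3, column 0

Recompute each row's even parity and compare to rp:
  r0: data parity 0, sent rp 0 → ok
  r1: data parity 0, sent rp 0 → ok
  r2: data parity 0, sent rp 0 → ok
  r3: data parity 1, sent rp 0 → mismatch
Recompute each column's even parity and compare to cp:
  c0: data parity 1, sent cp 0 → mismatch
  c1: data parity 1, sent cp 1 → ok
  c2: data parity 1, sent cp 1 → ok
  c3: data parity 1, sent cp 1 → ok
  c4: data parity 1, sent cp 1 → ok
Exactly one row (r3) and one column (c0) fail → the flipped bit is at their intersection.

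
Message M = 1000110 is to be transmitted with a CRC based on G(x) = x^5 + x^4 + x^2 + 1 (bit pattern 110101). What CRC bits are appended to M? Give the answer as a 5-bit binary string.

11010

Append 5 zeros: 100011000000. Divide by 110101 (XOR where the leading bit is 1):
  pos 0: 100011 XOR 110101 = 010110
  pos 1: 101100 XOR 110101 = 011001
  pos 2: 110010 XOR 110101 = 000111
  pos 5: 111000 XOR 110101 = 001101
Remainder (last 5 bits) = 11010. This is the CRC / FCS.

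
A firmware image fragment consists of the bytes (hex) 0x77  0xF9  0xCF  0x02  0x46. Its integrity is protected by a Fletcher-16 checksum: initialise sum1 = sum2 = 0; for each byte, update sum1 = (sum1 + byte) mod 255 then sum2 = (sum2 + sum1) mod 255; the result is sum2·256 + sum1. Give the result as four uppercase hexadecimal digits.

F689

Running sums (mod 255):
  after byte 0 (0x77): sum1=119, sum2=119
  after byte 1 (0xF9): sum1=113, sum2=232
  after byte 2 (0xCF): sum1=65, sum2=42
  after byte 3 (0x02): sum1=67, sum2=109
  after byte 4 (0x46): sum1=137, sum2=246
Checksum = sum2·256 + sum1 = 246·256 + 137 = 63113 = 0xF689.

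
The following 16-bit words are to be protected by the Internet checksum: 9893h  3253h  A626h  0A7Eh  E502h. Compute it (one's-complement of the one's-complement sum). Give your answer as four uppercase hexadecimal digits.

9F71

One's-complement addition (fold any carry out of bit 15 back into bit 0):
  0x9893 + 0x3253 = 0x0CAE6
  0xCAE6 + 0xA626 = 0x1710C → wrap carry → 0x710D
  0x710D + 0x0A7E = 0x07B8B
  0x7B8B + 0xE502 = 0x1608D → wrap carry → 0x608E
One's-complement sum = 0x608E.
Checksum = ~0x608E & 0xFFFF = 0x9F71.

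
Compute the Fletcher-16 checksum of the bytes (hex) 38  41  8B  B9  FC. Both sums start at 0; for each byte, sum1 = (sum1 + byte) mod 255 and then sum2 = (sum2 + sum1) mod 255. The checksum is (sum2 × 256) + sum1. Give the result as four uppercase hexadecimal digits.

Running sums (mod 255):
  after byte 0 (38): sum1=56, sum2=56
  after byte 1 (41): sum1=121, sum2=177
  after byte 2 (8B): sum1=5, sum2=182
  after byte 3 (B9): sum1=190, sum2=117
  after byte 4 (FC): sum1=187, sum2=49
Checksum = sum2·256 + sum1 = 49·256 + 187 = 12731 = 0x31BB.

31BB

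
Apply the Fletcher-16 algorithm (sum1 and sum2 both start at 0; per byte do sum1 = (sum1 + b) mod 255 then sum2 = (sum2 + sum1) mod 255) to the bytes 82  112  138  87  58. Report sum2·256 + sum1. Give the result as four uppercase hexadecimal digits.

Running sums (mod 255):
  after byte 0 (82): sum1=82, sum2=82
  after byte 1 (112): sum1=194, sum2=21
  after byte 2 (138): sum1=77, sum2=98
  after byte 3 (87): sum1=164, sum2=7
  after byte 4 (58): sum1=222, sum2=229
Checksum = sum2·256 + sum1 = 229·256 + 222 = 58846 = 0xE5DE.

E5DE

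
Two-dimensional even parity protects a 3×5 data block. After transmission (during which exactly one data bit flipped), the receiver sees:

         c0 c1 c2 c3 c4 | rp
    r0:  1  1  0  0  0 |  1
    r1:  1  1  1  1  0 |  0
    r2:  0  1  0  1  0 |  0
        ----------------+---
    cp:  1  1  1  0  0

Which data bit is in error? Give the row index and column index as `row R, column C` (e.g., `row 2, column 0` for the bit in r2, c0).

Recompute each row's even parity and compare to rp:
  r0: data parity 0, sent rp 1 → mismatch
  r1: data parity 0, sent rp 0 → ok
  r2: data parity 0, sent rp 0 → ok
Recompute each column's even parity and compare to cp:
  c0: data parity 0, sent cp 1 → mismatch
  c1: data parity 1, sent cp 1 → ok
  c2: data parity 1, sent cp 1 → ok
  c3: data parity 0, sent cp 0 → ok
  c4: data parity 0, sent cp 0 → ok
Exactly one row (r0) and one column (c0) fail → the flipped bit is at their intersection.

row 0, column 0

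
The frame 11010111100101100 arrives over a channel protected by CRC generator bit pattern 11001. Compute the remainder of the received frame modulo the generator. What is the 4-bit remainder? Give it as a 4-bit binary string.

Modulo-2 division of 11010111100101100 by 11001:
  pos 0: 11010 XOR 11001 = 00011
  pos 3: 11111 XOR 11001 = 00110
  pos 5: 11010 XOR 11001 = 00011
  pos 8: 11010 XOR 11001 = 00011
  pos 11: 11110 XOR 11001 = 00111
Remainder = 1110 (nonzero — an error is detected).

1110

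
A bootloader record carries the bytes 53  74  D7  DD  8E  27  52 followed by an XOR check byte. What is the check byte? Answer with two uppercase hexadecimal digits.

D6

XOR the bytes together:
  start with 0x53
  0x53 ⊕ 0x74 = 0x27
  0x27 ⊕ 0xD7 = 0xF0
  0xF0 ⊕ 0xDD = 0x2D
  0x2D ⊕ 0x8E = 0xA3
  0xA3 ⊕ 0x27 = 0x84
  0x84 ⊕ 0x52 = 0xD6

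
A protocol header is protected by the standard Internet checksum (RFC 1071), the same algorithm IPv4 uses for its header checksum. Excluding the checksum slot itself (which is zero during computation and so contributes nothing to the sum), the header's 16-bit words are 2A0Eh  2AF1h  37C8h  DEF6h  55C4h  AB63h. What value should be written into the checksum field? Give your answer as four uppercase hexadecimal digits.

One's-complement addition (fold any carry out of bit 15 back into bit 0):
  0x2A0E + 0x2AF1 = 0x054FF
  0x54FF + 0x37C8 = 0x08CC7
  0x8CC7 + 0xDEF6 = 0x16BBD → wrap carry → 0x6BBE
  0x6BBE + 0x55C4 = 0x0C182
  0xC182 + 0xAB63 = 0x16CE5 → wrap carry → 0x6CE6
One's-complement sum = 0x6CE6.
Checksum = ~0x6CE6 & 0xFFFF = 0x9319.

9319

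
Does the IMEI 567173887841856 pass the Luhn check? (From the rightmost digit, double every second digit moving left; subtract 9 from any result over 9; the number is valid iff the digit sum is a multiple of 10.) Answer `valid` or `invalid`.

valid

From the right, keep odd positions and double even positions (subtract 9 from any doubled value over 9):
  doubled (positions 2,4,...): 1 2 7 7 6 2 3 → sum 28
  kept (positions 1,3,...): 6 8 4 7 8 7 7 5 → sum 52
Total = 80.
80 mod 10 = 0, so the number is valid.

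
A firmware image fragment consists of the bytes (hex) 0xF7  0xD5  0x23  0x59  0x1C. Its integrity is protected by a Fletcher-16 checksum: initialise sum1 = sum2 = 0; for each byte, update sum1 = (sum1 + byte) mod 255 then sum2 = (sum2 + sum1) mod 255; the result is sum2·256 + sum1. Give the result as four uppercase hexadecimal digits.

6766

Running sums (mod 255):
  after byte 0 (0xF7): sum1=247, sum2=247
  after byte 1 (0xD5): sum1=205, sum2=197
  after byte 2 (0x23): sum1=240, sum2=182
  after byte 3 (0x59): sum1=74, sum2=1
  after byte 4 (0x1C): sum1=102, sum2=103
Checksum = sum2·256 + sum1 = 103·256 + 102 = 26470 = 0x6766.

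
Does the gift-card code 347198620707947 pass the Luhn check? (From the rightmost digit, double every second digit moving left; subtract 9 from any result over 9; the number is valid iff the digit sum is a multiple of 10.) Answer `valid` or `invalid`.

valid

From the right, keep odd positions and double even positions (subtract 9 from any doubled value over 9):
  doubled (positions 2,4,...): 8 5 5 4 7 2 8 → sum 39
  kept (positions 1,3,...): 7 9 0 0 6 9 7 3 → sum 41
Total = 80.
80 mod 10 = 0, so the number is valid.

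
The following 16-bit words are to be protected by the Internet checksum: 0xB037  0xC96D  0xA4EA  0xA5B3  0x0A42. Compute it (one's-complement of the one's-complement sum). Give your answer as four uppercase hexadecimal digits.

317A

One's-complement addition (fold any carry out of bit 15 back into bit 0):
  0xB037 + 0xC96D = 0x179A4 → wrap carry → 0x79A5
  0x79A5 + 0xA4EA = 0x11E8F → wrap carry → 0x1E90
  0x1E90 + 0xA5B3 = 0x0C443
  0xC443 + 0x0A42 = 0x0CE85
One's-complement sum = 0xCE85.
Checksum = ~0xCE85 & 0xFFFF = 0x317A.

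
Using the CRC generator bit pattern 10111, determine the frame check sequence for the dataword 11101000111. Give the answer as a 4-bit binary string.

1110

Append 4 zeros: 111010001110000. Divide by 10111 (XOR where the leading bit is 1):
  pos 0: 11101 XOR 10111 = 01010
  pos 1: 10100 XOR 10111 = 00011
  pos 4: 11001 XOR 10111 = 01110
  pos 5: 11101 XOR 10111 = 01010
  pos 6: 10101 XOR 10111 = 00010
  pos 9: 10000 XOR 10111 = 00111
Remainder (last 4 bits) = 1110. This is the CRC / FCS.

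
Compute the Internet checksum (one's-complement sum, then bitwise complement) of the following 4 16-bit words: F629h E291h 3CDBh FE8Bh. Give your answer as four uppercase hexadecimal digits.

EBDC

One's-complement addition (fold any carry out of bit 15 back into bit 0):
  0xF629 + 0xE291 = 0x1D8BA → wrap carry → 0xD8BB
  0xD8BB + 0x3CDB = 0x11596 → wrap carry → 0x1597
  0x1597 + 0xFE8B = 0x11422 → wrap carry → 0x1423
One's-complement sum = 0x1423.
Checksum = ~0x1423 & 0xFFFF = 0xEBDC.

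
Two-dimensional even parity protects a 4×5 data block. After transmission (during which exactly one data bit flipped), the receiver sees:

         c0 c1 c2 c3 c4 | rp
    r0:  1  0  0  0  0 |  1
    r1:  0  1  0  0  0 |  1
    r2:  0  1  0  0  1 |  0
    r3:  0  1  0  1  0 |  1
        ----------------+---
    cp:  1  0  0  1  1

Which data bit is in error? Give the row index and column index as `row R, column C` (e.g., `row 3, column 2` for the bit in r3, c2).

row 3, column 1

Recompute each row's even parity and compare to rp:
  r0: data parity 1, sent rp 1 → ok
  r1: data parity 1, sent rp 1 → ok
  r2: data parity 0, sent rp 0 → ok
  r3: data parity 0, sent rp 1 → mismatch
Recompute each column's even parity and compare to cp:
  c0: data parity 1, sent cp 1 → ok
  c1: data parity 1, sent cp 0 → mismatch
  c2: data parity 0, sent cp 0 → ok
  c3: data parity 1, sent cp 1 → ok
  c4: data parity 1, sent cp 1 → ok
Exactly one row (r3) and one column (c1) fail → the flipped bit is at their intersection.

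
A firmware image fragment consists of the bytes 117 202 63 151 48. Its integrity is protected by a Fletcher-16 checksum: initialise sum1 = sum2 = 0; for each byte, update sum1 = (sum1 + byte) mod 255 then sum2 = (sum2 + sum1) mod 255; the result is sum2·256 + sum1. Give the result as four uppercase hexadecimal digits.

9347

Running sums (mod 255):
  after byte 0 (117): sum1=117, sum2=117
  after byte 1 (202): sum1=64, sum2=181
  after byte 2 (63): sum1=127, sum2=53
  after byte 3 (151): sum1=23, sum2=76
  after byte 4 (48): sum1=71, sum2=147
Checksum = sum2·256 + sum1 = 147·256 + 71 = 37703 = 0x9347.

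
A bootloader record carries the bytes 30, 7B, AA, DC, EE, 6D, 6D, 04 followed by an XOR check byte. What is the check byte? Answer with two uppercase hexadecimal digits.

XOR the bytes together:
  start with 0x30
  0x30 ⊕ 0x7B = 0x4B
  0x4B ⊕ 0xAA = 0xE1
  0xE1 ⊕ 0xDC = 0x3D
  0x3D ⊕ 0xEE = 0xD3
  0xD3 ⊕ 0x6D = 0xBE
  0xBE ⊕ 0x6D = 0xD3
  0xD3 ⊕ 0x04 = 0xD7

D7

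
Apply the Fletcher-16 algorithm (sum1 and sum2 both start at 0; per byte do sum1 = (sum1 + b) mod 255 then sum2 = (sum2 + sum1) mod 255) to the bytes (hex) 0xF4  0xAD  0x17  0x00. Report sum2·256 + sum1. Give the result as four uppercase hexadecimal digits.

0BB9

Running sums (mod 255):
  after byte 0 (0xF4): sum1=244, sum2=244
  after byte 1 (0xAD): sum1=162, sum2=151
  after byte 2 (0x17): sum1=185, sum2=81
  after byte 3 (0x00): sum1=185, sum2=11
Checksum = sum2·256 + sum1 = 11·256 + 185 = 3001 = 0x0BB9.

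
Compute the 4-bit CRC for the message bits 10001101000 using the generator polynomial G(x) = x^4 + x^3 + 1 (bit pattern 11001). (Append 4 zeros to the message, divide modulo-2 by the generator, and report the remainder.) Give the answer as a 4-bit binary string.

Append 4 zeros: 100011010000000. Divide by 11001 (XOR where the leading bit is 1):
  pos 0: 10001 XOR 11001 = 01000
  pos 1: 10001 XOR 11001 = 01000
  pos 2: 10000 XOR 11001 = 01001
  pos 3: 10011 XOR 11001 = 01010
  pos 4: 10100 XOR 11001 = 01101
  pos 5: 11010 XOR 11001 = 00011
  pos 8: 11000 XOR 11001 = 00001
Remainder (last 4 bits) = 0100. This is the CRC / FCS.

0100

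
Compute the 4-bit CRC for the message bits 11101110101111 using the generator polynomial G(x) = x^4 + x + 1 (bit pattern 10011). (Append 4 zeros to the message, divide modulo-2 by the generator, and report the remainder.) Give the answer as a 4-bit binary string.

0011

Append 4 zeros: 111011101011110000. Divide by 10011 (XOR where the leading bit is 1):
  pos 0: 11101 XOR 10011 = 01110
  pos 1: 11101 XOR 10011 = 01110
  pos 2: 11101 XOR 10011 = 01110
  pos 3: 11100 XOR 10011 = 01111
  pos 4: 11111 XOR 10011 = 01100
  pos 5: 11000 XOR 10011 = 01011
  pos 6: 10111 XOR 10011 = 00100
  pos 8: 10011 XOR 10011 = 00000
  pos 13: 10000 XOR 10011 = 00011
Remainder (last 4 bits) = 0011. This is the CRC / FCS.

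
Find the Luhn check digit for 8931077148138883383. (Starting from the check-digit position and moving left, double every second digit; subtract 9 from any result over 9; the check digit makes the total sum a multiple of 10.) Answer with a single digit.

8

Partial digits right→left: 3 8 3 3 8 8 8 3 1 8 4 1 7 7 0 1 3 9 8
Double every second digit counting from the check-digit position (so the 1st, 3rd, 5th, ... of the partial from the right).
  doubled (with −9 where >9): 6 6 7 7 2 8 5 0 6 7 → sum 54
  kept as-is: 8 3 8 3 8 1 7 1 9 → sum 48
Total = 54 + 48 = 102.
Check digit = (10 − (102 mod 10)) mod 10 = 8.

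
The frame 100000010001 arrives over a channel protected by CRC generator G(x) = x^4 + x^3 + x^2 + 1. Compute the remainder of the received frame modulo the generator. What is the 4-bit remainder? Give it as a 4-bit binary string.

0001

Modulo-2 division of 100000010001 by 11101:
  pos 0: 10000 XOR 11101 = 01101
  pos 1: 11010 XOR 11101 = 00111
  pos 3: 11101 XOR 11101 = 00000
Remainder = 0001 (nonzero — an error is detected).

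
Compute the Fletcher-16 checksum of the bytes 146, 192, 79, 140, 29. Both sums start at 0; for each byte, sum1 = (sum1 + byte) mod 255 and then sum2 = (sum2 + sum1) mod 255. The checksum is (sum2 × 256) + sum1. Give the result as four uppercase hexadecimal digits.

Running sums (mod 255):
  after byte 0 (146): sum1=146, sum2=146
  after byte 1 (192): sum1=83, sum2=229
  after byte 2 (79): sum1=162, sum2=136
  after byte 3 (140): sum1=47, sum2=183
  after byte 4 (29): sum1=76, sum2=4
Checksum = sum2·256 + sum1 = 4·256 + 76 = 1100 = 0x044C.

044C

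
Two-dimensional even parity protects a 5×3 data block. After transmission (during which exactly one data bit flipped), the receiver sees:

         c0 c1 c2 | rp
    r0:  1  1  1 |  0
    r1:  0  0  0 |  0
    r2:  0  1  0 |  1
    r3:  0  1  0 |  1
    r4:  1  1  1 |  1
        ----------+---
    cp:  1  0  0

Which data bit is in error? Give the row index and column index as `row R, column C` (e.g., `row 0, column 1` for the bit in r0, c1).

Recompute each row's even parity and compare to rp:
  r0: data parity 1, sent rp 0 → mismatch
  r1: data parity 0, sent rp 0 → ok
  r2: data parity 1, sent rp 1 → ok
  r3: data parity 1, sent rp 1 → ok
  r4: data parity 1, sent rp 1 → ok
Recompute each column's even parity and compare to cp:
  c0: data parity 0, sent cp 1 → mismatch
  c1: data parity 0, sent cp 0 → ok
  c2: data parity 0, sent cp 0 → ok
Exactly one row (r0) and one column (c0) fail → the flipped bit is at their intersection.

row 0, column 0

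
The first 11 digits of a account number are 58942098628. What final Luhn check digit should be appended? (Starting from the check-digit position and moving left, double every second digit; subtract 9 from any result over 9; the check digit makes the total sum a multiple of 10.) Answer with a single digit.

5

Partial digits right→left: 8 2 6 8 9 0 2 4 9 8 5
Double every second digit counting from the check-digit position (so the 1st, 3rd, 5th, ... of the partial from the right).
  doubled (with −9 where >9): 7 3 9 4 9 1 → sum 33
  kept as-is: 2 8 0 4 8 → sum 22
Total = 33 + 22 = 55.
Check digit = (10 − (55 mod 10)) mod 10 = 5.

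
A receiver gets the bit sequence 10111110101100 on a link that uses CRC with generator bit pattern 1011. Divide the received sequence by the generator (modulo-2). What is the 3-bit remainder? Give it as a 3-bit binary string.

Modulo-2 division of 10111110101100 by 1011:
  pos 0: 1011 XOR 1011 = 0000
  pos 4: 1110 XOR 1011 = 0101
  pos 5: 1011 XOR 1011 = 0000
  pos 10: 1100 XOR 1011 = 0111
Remainder = 111 (nonzero — an error is detected).

111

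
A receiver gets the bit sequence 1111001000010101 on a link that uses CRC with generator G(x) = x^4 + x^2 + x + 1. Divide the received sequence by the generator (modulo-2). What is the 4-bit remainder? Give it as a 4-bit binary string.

Modulo-2 division of 1111001000010101 by 10111:
  pos 0: 11110 XOR 10111 = 01001
  pos 1: 10010 XOR 10111 = 00101
  pos 3: 10110 XOR 10111 = 00001
  pos 7: 10001 XOR 10111 = 00110
  pos 9: 11001 XOR 10111 = 01110
  pos 10: 11100 XOR 10111 = 01011
  pos 11: 10111 XOR 10111 = 00000
Remainder = 0000 (zero — the frame passes the CRC check).

0000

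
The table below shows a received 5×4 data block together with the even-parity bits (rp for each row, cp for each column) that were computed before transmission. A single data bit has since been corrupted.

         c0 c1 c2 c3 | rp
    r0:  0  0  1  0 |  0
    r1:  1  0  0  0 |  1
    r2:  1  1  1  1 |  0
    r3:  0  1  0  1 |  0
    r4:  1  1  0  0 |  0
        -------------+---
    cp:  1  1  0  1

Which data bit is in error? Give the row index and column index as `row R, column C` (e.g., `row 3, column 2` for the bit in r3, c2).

Recompute each row's even parity and compare to rp:
  r0: data parity 1, sent rp 0 → mismatch
  r1: data parity 1, sent rp 1 → ok
  r2: data parity 0, sent rp 0 → ok
  r3: data parity 0, sent rp 0 → ok
  r4: data parity 0, sent rp 0 → ok
Recompute each column's even parity and compare to cp:
  c0: data parity 1, sent cp 1 → ok
  c1: data parity 1, sent cp 1 → ok
  c2: data parity 0, sent cp 0 → ok
  c3: data parity 0, sent cp 1 → mismatch
Exactly one row (r0) and one column (c3) fail → the flipped bit is at their intersection.

row 0, column 3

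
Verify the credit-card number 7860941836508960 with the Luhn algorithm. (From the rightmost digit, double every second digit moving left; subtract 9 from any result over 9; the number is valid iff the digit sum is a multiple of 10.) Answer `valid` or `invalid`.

invalid

From the right, keep odd positions and double even positions (subtract 9 from any doubled value over 9):
  doubled (positions 2,4,...): 3 7 1 6 2 9 3 5 → sum 36
  kept (positions 1,3,...): 0 9 0 6 8 4 0 8 → sum 35
Total = 71.
71 mod 10 = 1, so the number is invalid.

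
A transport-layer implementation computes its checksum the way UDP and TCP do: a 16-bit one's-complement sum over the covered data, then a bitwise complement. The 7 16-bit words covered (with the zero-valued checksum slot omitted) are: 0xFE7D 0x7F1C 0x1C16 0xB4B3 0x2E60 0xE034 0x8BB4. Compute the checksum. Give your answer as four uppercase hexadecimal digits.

One's-complement addition (fold any carry out of bit 15 back into bit 0):
  0xFE7D + 0x7F1C = 0x17D99 → wrap carry → 0x7D9A
  0x7D9A + 0x1C16 = 0x099B0
  0x99B0 + 0xB4B3 = 0x14E63 → wrap carry → 0x4E64
  0x4E64 + 0x2E60 = 0x07CC4
  0x7CC4 + 0xE034 = 0x15CF8 → wrap carry → 0x5CF9
  0x5CF9 + 0x8BB4 = 0x0E8AD
One's-complement sum = 0xE8AD.
Checksum = ~0xE8AD & 0xFFFF = 0x1752.

1752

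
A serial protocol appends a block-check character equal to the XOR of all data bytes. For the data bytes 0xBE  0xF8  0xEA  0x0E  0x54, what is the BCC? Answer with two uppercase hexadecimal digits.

F6

XOR the bytes together:
  start with 0xBE
  0xBE ⊕ 0xF8 = 0x46
  0x46 ⊕ 0xEA = 0xAC
  0xAC ⊕ 0x0E = 0xA2
  0xA2 ⊕ 0x54 = 0xF6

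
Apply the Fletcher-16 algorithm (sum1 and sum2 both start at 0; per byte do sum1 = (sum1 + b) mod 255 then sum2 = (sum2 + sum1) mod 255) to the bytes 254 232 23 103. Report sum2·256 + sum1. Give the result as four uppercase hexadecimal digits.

4C66

Running sums (mod 255):
  after byte 0 (254): sum1=254, sum2=254
  after byte 1 (232): sum1=231, sum2=230
  after byte 2 (23): sum1=254, sum2=229
  after byte 3 (103): sum1=102, sum2=76
Checksum = sum2·256 + sum1 = 76·256 + 102 = 19558 = 0x4C66.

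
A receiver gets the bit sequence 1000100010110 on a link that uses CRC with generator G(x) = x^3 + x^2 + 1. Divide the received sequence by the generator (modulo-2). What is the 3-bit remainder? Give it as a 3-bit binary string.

000

Modulo-2 division of 1000100010110 by 1101:
  pos 0: 1000 XOR 1101 = 0101
  pos 1: 1011 XOR 1101 = 0110
  pos 2: 1100 XOR 1101 = 0001
  pos 5: 1001 XOR 1101 = 0100
  pos 6: 1000 XOR 1101 = 0101
  pos 7: 1011 XOR 1101 = 0110
  pos 8: 1101 XOR 1101 = 0000
Remainder = 000 (zero — the frame passes the CRC check).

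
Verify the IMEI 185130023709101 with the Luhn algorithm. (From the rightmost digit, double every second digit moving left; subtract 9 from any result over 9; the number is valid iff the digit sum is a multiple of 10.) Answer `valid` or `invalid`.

invalid

From the right, keep odd positions and double even positions (subtract 9 from any doubled value over 9):
  doubled (positions 2,4,...): 0 9 5 4 0 2 7 → sum 27
  kept (positions 1,3,...): 1 1 0 3 0 3 5 1 → sum 14
Total = 41.
41 mod 10 = 1, so the number is invalid.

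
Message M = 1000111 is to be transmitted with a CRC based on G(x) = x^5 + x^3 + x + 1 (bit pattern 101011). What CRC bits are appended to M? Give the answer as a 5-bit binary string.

Append 5 zeros: 100011100000. Divide by 101011 (XOR where the leading bit is 1):
  pos 0: 100011 XOR 101011 = 001000
  pos 2: 100010 XOR 101011 = 001001
  pos 4: 100100 XOR 101011 = 001111
  pos 6: 111100 XOR 101011 = 010111
Remainder (last 5 bits) = 10111. This is the CRC / FCS.

10111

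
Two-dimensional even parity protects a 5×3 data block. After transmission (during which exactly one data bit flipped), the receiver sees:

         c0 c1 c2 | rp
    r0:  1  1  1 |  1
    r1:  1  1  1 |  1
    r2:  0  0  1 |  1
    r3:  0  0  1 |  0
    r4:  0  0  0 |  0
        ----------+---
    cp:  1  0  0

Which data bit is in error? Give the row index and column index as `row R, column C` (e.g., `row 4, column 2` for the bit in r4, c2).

row 3, column 0

Recompute each row's even parity and compare to rp:
  r0: data parity 1, sent rp 1 → ok
  r1: data parity 1, sent rp 1 → ok
  r2: data parity 1, sent rp 1 → ok
  r3: data parity 1, sent rp 0 → mismatch
  r4: data parity 0, sent rp 0 → ok
Recompute each column's even parity and compare to cp:
  c0: data parity 0, sent cp 1 → mismatch
  c1: data parity 0, sent cp 0 → ok
  c2: data parity 0, sent cp 0 → ok
Exactly one row (r3) and one column (c0) fail → the flipped bit is at their intersection.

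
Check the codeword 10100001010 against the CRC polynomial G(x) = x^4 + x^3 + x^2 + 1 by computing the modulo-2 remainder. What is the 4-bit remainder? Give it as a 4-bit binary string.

Modulo-2 division of 10100001010 by 11101:
  pos 0: 10100 XOR 11101 = 01001
  pos 1: 10010 XOR 11101 = 01111
  pos 2: 11110 XOR 11101 = 00011
  pos 5: 11101 XOR 11101 = 00000
Remainder = 0000 (zero — the frame passes the CRC check).

0000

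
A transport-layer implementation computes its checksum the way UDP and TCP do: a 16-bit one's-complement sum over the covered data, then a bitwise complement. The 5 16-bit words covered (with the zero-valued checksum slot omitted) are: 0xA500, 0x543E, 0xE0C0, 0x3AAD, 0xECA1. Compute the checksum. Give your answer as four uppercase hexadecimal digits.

One's-complement addition (fold any carry out of bit 15 back into bit 0):
  0xA500 + 0x543E = 0x0F93E
  0xF93E + 0xE0C0 = 0x1D9FE → wrap carry → 0xD9FF
  0xD9FF + 0x3AAD = 0x114AC → wrap carry → 0x14AD
  0x14AD + 0xECA1 = 0x1014E → wrap carry → 0x014F
One's-complement sum = 0x014F.
Checksum = ~0x014F & 0xFFFF = 0xFEB0.

FEB0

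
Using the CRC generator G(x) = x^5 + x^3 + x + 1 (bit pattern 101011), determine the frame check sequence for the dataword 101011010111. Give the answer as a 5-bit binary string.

00110

Append 5 zeros: 10101101011100000. Divide by 101011 (XOR where the leading bit is 1):
  pos 0: 101011 XOR 101011 = 000000
  pos 7: 101110 XOR 101011 = 000101
  pos 10: 101000 XOR 101011 = 000011
Remainder (last 5 bits) = 00110. This is the CRC / FCS.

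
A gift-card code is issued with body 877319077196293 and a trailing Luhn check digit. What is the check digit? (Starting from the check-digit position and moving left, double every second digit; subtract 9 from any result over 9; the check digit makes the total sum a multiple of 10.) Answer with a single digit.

0

Partial digits right→left: 3 9 2 6 9 1 7 7 0 9 1 3 7 7 8
Double every second digit counting from the check-digit position (so the 1st, 3rd, 5th, ... of the partial from the right).
  doubled (with −9 where >9): 6 4 9 5 0 2 5 7 → sum 38
  kept as-is: 9 6 1 7 9 3 7 → sum 42
Total = 38 + 42 = 80.
Check digit = (10 − (80 mod 10)) mod 10 = 0.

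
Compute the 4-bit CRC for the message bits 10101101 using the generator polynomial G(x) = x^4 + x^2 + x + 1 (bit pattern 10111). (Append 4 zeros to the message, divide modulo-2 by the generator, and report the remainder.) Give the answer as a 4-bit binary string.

1110

Append 4 zeros: 101011010000. Divide by 10111 (XOR where the leading bit is 1):
  pos 0: 10101 XOR 10111 = 00010
  pos 3: 10101 XOR 10111 = 00010
  pos 6: 10000 XOR 10111 = 00111
Remainder (last 4 bits) = 1110. This is the CRC / FCS.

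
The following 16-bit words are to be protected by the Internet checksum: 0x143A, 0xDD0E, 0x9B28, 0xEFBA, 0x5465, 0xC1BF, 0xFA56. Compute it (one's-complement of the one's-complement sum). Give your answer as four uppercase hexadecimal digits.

7357

One's-complement addition (fold any carry out of bit 15 back into bit 0):
  0x143A + 0xDD0E = 0x0F148
  0xF148 + 0x9B28 = 0x18C70 → wrap carry → 0x8C71
  0x8C71 + 0xEFBA = 0x17C2B → wrap carry → 0x7C2C
  0x7C2C + 0x5465 = 0x0D091
  0xD091 + 0xC1BF = 0x19250 → wrap carry → 0x9251
  0x9251 + 0xFA56 = 0x18CA7 → wrap carry → 0x8CA8
One's-complement sum = 0x8CA8.
Checksum = ~0x8CA8 & 0xFFFF = 0x7357.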